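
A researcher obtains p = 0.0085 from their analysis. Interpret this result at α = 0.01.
Since p = 0.0085 < α = 0.01, reject H₀.
There is sufficient evidence to reject the null hypothesis; the result is statistically significant at the 0.01 level.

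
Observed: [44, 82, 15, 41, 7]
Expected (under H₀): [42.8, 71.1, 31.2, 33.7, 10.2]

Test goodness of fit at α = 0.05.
Chi-square goodness of fit test:
H₀: observed counts match expected distribution
H₁: observed counts differ from expected distribution
df = k - 1 = 4
χ² = Σ(O - E)²/E
   = (44 - 42.8)²/42.8 + (82 - 71.1)²/71.1 + (15 - 31.2)²/31.2 + (41 - 33.7)²/33.7 + (7 - 10.2)²/10.2
   = 0.034 + 1.671 + 8.412 + 1.581 + 1.004
   = 12.70
p-value = 0.0128

Since p-value < α = 0.05, we reject H₀.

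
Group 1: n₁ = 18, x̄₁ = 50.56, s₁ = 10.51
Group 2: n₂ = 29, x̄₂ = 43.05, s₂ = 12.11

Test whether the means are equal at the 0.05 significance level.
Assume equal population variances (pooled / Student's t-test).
Student's two-sample t-test (equal variances):
H₀: μ₁ = μ₂
H₁: μ₁ ≠ μ₂
df = n₁ + n₂ - 2 = 45
Pooled variance s_p² = [(n₁-1)s₁² + (n₂-1)s₂²] / (n₁ + n₂ - 2) = [(17)(10.51²) + (28)(12.11²)] / 45 = 132.9796
SE = √(s_p²(1/n₁ + 1/n₂)) = √(132.9796 × (1/18 + 1/29)) = 3.4602
t = (x̄₁ - x̄₂) / SE = (50.56 - 43.05) / 3.4602 = 7.51 / 3.4602 = 2.170
p-value = 0.0353

Since p-value < α = 0.05, we reject H₀.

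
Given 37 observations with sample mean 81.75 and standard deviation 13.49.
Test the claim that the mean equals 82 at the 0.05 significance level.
One-sample t-test:
H₀: μ = 82
H₁: μ ≠ 82
df = n - 1 = 36
t = (x̄ - μ₀) / (s/√n) = (81.75 - 82) / (13.49/√37) = -0.113
p-value = 0.9109

Since p-value > α = 0.05, we fail to reject H₀.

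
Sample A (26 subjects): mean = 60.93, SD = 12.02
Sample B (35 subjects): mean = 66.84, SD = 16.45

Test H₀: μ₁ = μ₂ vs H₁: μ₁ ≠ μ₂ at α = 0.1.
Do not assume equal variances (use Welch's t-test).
Welch's two-sample t-test:
H₀: μ₁ = μ₂
H₁: μ₁ ≠ μ₂
s₁²/n₁ = 12.02²/26 = 5.5569,  s₂²/n₂ = 16.45²/35 = 7.7315
SE = √(s₁²/n₁ + s₂²/n₂) = √(5.5569 + 7.7315) = 3.6453
df (Welch-Satterthwaite) = (s₁²/n₁ + s₂²/n₂)² / [(s₁²/n₁)²/(n₁-1) + (s₂²/n₂)²/(n₂-1)] ≈ 58.99
t = (x̄₁ - x̄₂) / SE = (60.93 - 66.84) / 3.6453 = -5.91 / 3.6453 = -1.621
p-value = 0.1103

Since p-value > α = 0.1, we fail to reject H₀.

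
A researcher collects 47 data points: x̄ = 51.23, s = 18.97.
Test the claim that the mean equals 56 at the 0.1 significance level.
One-sample t-test:
H₀: μ = 56
H₁: μ ≠ 56
df = n - 1 = 46
t = (x̄ - μ₀) / (s/√n) = (51.23 - 56) / (18.97/√47) = -1.724
p-value = 0.0915

Since p-value < α = 0.1, we reject H₀.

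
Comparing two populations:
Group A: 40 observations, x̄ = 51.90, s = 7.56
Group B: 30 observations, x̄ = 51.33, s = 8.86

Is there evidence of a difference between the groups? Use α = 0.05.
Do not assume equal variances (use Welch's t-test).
Welch's two-sample t-test:
H₀: μ₁ = μ₂
H₁: μ₁ ≠ μ₂
s₁²/n₁ = 7.56²/40 = 1.4288,  s₂²/n₂ = 8.86²/30 = 2.6167
SE = √(s₁²/n₁ + s₂²/n₂) = √(1.4288 + 2.6167) = 2.0113
df (Welch-Satterthwaite) = (s₁²/n₁ + s₂²/n₂)² / [(s₁²/n₁)²/(n₁-1) + (s₂²/n₂)²/(n₂-1)] ≈ 56.74
t = (x̄₁ - x̄₂) / SE = (51.90 - 51.33) / 2.0113 = 0.57 / 2.0113 = 0.283
p-value = 0.7779

Since p-value > α = 0.05, we fail to reject H₀.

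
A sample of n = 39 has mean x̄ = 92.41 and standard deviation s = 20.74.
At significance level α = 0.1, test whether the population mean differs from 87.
One-sample t-test:
H₀: μ = 87
H₁: μ ≠ 87
df = n - 1 = 38
t = (x̄ - μ₀) / (s/√n) = (92.41 - 87) / (20.74/√39) = 1.629
p-value = 0.1116

Since p-value > α = 0.1, we fail to reject H₀.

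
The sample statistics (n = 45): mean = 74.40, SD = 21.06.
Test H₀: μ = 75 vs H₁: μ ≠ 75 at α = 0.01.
One-sample t-test:
H₀: μ = 75
H₁: μ ≠ 75
df = n - 1 = 44
t = (x̄ - μ₀) / (s/√n) = (74.40 - 75) / (21.06/√45) = -0.191
p-value = 0.8493

Since p-value > α = 0.01, we fail to reject H₀.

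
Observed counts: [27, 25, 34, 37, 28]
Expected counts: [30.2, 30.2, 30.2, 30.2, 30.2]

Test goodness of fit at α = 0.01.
Chi-square goodness of fit test:
H₀: observed counts match expected distribution
H₁: observed counts differ from expected distribution
df = k - 1 = 4
χ² = Σ(O - E)²/E
   = (27 - 30.2)²/30.2 + (25 - 30.2)²/30.2 + (34 - 30.2)²/30.2 + (37 - 30.2)²/30.2 + (28 - 30.2)²/30.2
   = 0.339 + 0.895 + 0.478 + 1.531 + 0.160
   = 3.40
p-value = 0.4926

Since p-value > α = 0.01, we fail to reject H₀.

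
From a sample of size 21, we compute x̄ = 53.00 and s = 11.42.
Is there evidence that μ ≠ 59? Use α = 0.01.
One-sample t-test:
H₀: μ = 59
H₁: μ ≠ 59
df = n - 1 = 20
t = (x̄ - μ₀) / (s/√n) = (53.00 - 59) / (11.42/√21) = -2.408
p-value = 0.0258

Since p-value > α = 0.01, we fail to reject H₀.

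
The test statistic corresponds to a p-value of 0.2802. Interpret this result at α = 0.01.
Since p = 0.2802 > α = 0.01, fail to reject H₀.
There is insufficient evidence to reject the null hypothesis; the result is not statistically significant at the 0.01 level.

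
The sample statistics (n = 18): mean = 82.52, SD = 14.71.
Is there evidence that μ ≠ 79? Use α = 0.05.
One-sample t-test:
H₀: μ = 79
H₁: μ ≠ 79
df = n - 1 = 17
t = (x̄ - μ₀) / (s/√n) = (82.52 - 79) / (14.71/√18) = 1.015
p-value = 0.3242

Since p-value > α = 0.05, we fail to reject H₀.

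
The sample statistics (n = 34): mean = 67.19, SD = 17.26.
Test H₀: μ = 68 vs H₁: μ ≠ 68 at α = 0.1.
One-sample t-test:
H₀: μ = 68
H₁: μ ≠ 68
df = n - 1 = 33
t = (x̄ - μ₀) / (s/√n) = (67.19 - 68) / (17.26/√34) = -0.274
p-value = 0.7861

Since p-value > α = 0.1, we fail to reject H₀.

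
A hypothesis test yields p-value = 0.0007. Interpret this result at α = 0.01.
Since p = 0.0007 < α = 0.01, reject H₀.
There is sufficient evidence to reject the null hypothesis; the result is statistically significant at the 0.01 level.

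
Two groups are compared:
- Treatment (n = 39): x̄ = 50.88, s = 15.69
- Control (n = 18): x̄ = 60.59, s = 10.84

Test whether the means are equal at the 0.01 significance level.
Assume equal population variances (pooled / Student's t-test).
Student's two-sample t-test (equal variances):
H₀: μ₁ = μ₂
H₁: μ₁ ≠ μ₂
df = n₁ + n₂ - 2 = 55
Pooled variance s_p² = [(n₁-1)s₁² + (n₂-1)s₂²] / (n₁ + n₂ - 2) = [(38)(15.69²) + (17)(10.84²)] / 55 = 206.4052
SE = √(s_p²(1/n₁ + 1/n₂)) = √(206.4052 × (1/39 + 1/18)) = 4.0938
t = (x̄₁ - x̄₂) / SE = (50.88 - 60.59) / 4.0938 = -9.71 / 4.0938 = -2.372
p-value = 0.0212

Since p-value > α = 0.01, we fail to reject H₀.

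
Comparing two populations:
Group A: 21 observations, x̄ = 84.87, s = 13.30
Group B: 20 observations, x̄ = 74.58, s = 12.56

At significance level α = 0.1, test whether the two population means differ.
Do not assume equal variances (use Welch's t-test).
Welch's two-sample t-test:
H₀: μ₁ = μ₂
H₁: μ₁ ≠ μ₂
s₁²/n₁ = 13.30²/21 = 8.4233,  s₂²/n₂ = 12.56²/20 = 7.8877
SE = √(s₁²/n₁ + s₂²/n₂) = √(8.4233 + 7.8877) = 4.0387
df (Welch-Satterthwaite) = (s₁²/n₁ + s₂²/n₂)² / [(s₁²/n₁)²/(n₁-1) + (s₂²/n₂)²/(n₂-1)] ≈ 39.00
t = (x̄₁ - x̄₂) / SE = (84.87 - 74.58) / 4.0387 = 10.29 / 4.0387 = 2.548
p-value = 0.0149

Since p-value < α = 0.1, we reject H₀.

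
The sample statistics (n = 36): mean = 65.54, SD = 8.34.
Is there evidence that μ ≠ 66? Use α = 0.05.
One-sample t-test:
H₀: μ = 66
H₁: μ ≠ 66
df = n - 1 = 35
t = (x̄ - μ₀) / (s/√n) = (65.54 - 66) / (8.34/√36) = -0.331
p-value = 0.7427

Since p-value > α = 0.05, we fail to reject H₀.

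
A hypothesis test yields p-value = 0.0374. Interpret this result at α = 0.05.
Since p = 0.0374 < α = 0.05, reject H₀.
There is sufficient evidence to reject the null hypothesis; the result is statistically significant at the 0.05 level.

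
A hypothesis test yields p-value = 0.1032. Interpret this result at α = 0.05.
Since p = 0.1032 > α = 0.05, fail to reject H₀.
There is insufficient evidence to reject the null hypothesis; the result is not statistically significant at the 0.05 level.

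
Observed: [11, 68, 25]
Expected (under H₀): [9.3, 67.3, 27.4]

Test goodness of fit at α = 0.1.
Chi-square goodness of fit test:
H₀: observed counts match expected distribution
H₁: observed counts differ from expected distribution
df = k - 1 = 2
χ² = Σ(O - E)²/E
   = (11 - 9.3)²/9.3 + (68 - 67.3)²/67.3 + (25 - 27.4)²/27.4
   = 0.311 + 0.007 + 0.210
   = 0.53
p-value = 0.7679

Since p-value > α = 0.1, we fail to reject H₀.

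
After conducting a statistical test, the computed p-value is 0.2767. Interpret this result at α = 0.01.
Since p = 0.2767 > α = 0.01, fail to reject H₀.
There is insufficient evidence to reject the null hypothesis; the result is not statistically significant at the 0.01 level.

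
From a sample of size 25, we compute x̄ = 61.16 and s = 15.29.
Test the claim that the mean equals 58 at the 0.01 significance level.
One-sample t-test:
H₀: μ = 58
H₁: μ ≠ 58
df = n - 1 = 24
t = (x̄ - μ₀) / (s/√n) = (61.16 - 58) / (15.29/√25) = 1.033
p-value = 0.3117

Since p-value > α = 0.01, we fail to reject H₀.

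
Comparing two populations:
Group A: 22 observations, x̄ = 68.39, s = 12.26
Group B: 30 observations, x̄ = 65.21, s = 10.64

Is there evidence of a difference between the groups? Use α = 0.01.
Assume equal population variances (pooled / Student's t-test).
Student's two-sample t-test (equal variances):
H₀: μ₁ = μ₂
H₁: μ₁ ≠ μ₂
df = n₁ + n₂ - 2 = 50
Pooled variance s_p² = [(n₁-1)s₁² + (n₂-1)s₂²] / (n₁ + n₂ - 2) = [(21)(12.26²) + (29)(10.64²)] / 50 = 128.7908
SE = √(s_p²(1/n₁ + 1/n₂)) = √(128.7908 × (1/22 + 1/30)) = 3.1855
t = (x̄₁ - x̄₂) / SE = (68.39 - 65.21) / 3.1855 = 3.18 / 3.1855 = 0.998
p-value = 0.3229

Since p-value > α = 0.01, we fail to reject H₀.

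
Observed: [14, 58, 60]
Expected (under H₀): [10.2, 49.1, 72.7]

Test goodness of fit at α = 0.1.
Chi-square goodness of fit test:
H₀: observed counts match expected distribution
H₁: observed counts differ from expected distribution
df = k - 1 = 2
χ² = Σ(O - E)²/E
   = (14 - 10.2)²/10.2 + (58 - 49.1)²/49.1 + (60 - 72.7)²/72.7
   = 1.416 + 1.613 + 2.219
   = 5.25
p-value = 0.0725

Since p-value < α = 0.1, we reject H₀.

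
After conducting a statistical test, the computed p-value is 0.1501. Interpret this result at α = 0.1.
Since p = 0.1501 > α = 0.1, fail to reject H₀.
There is insufficient evidence to reject the null hypothesis; the result is not statistically significant at the 0.1 level.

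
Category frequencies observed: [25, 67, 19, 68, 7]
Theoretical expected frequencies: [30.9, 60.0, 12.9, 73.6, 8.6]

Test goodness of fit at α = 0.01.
Chi-square goodness of fit test:
H₀: observed counts match expected distribution
H₁: observed counts differ from expected distribution
df = k - 1 = 4
χ² = Σ(O - E)²/E
   = (25 - 30.9)²/30.9 + (67 - 60.0)²/60.0 + (19 - 12.9)²/12.9 + (68 - 73.6)²/73.6 + (7 - 8.6)²/8.6
   = 1.127 + 0.817 + 2.884 + 0.426 + 0.298
   = 5.55
p-value = 0.2352

Since p-value > α = 0.01, we fail to reject H₀.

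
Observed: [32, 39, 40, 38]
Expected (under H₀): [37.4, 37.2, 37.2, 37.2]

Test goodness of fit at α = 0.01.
Chi-square goodness of fit test:
H₀: observed counts match expected distribution
H₁: observed counts differ from expected distribution
df = k - 1 = 3
χ² = Σ(O - E)²/E
   = (32 - 37.4)²/37.4 + (39 - 37.2)²/37.2 + (40 - 37.2)²/37.2 + (38 - 37.2)²/37.2
   = 0.780 + 0.087 + 0.211 + 0.017
   = 1.09
p-value = 0.7783

Since p-value > α = 0.01, we fail to reject H₀.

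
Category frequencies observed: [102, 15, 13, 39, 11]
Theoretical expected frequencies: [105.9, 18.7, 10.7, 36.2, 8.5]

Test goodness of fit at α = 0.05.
Chi-square goodness of fit test:
H₀: observed counts match expected distribution
H₁: observed counts differ from expected distribution
df = k - 1 = 4
χ² = Σ(O - E)²/E
   = (102 - 105.9)²/105.9 + (15 - 18.7)²/18.7 + (13 - 10.7)²/10.7 + (39 - 36.2)²/36.2 + (11 - 8.5)²/8.5
   = 0.144 + 0.732 + 0.494 + 0.217 + 0.735
   = 2.32
p-value = 0.6768

Since p-value > α = 0.05, we fail to reject H₀.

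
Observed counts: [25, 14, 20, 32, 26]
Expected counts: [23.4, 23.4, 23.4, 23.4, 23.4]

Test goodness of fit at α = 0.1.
Chi-square goodness of fit test:
H₀: observed counts match expected distribution
H₁: observed counts differ from expected distribution
df = k - 1 = 4
χ² = Σ(O - E)²/E
   = (25 - 23.4)²/23.4 + (14 - 23.4)²/23.4 + (20 - 23.4)²/23.4 + (32 - 23.4)²/23.4 + (26 - 23.4)²/23.4
   = 0.109 + 3.776 + 0.494 + 3.161 + 0.289
   = 7.83
p-value = 0.0980

Since p-value < α = 0.1, we reject H₀.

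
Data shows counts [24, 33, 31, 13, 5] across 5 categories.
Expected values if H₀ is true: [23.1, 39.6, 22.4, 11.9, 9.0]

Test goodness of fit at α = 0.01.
Chi-square goodness of fit test:
H₀: observed counts match expected distribution
H₁: observed counts differ from expected distribution
df = k - 1 = 4
χ² = Σ(O - E)²/E
   = (24 - 23.1)²/23.1 + (33 - 39.6)²/39.6 + (31 - 22.4)²/22.4 + (13 - 11.9)²/11.9 + (5 - 9.0)²/9.0
   = 0.035 + 1.100 + 3.302 + 0.102 + 1.778
   = 6.32
p-value = 0.1767

Since p-value > α = 0.01, we fail to reject H₀.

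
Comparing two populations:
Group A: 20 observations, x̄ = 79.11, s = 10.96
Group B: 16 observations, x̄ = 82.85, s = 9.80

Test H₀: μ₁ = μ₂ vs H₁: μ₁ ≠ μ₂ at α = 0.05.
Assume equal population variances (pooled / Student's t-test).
Student's two-sample t-test (equal variances):
H₀: μ₁ = μ₂
H₁: μ₁ ≠ μ₂
df = n₁ + n₂ - 2 = 34
Pooled variance s_p² = [(n₁-1)s₁² + (n₂-1)s₂²] / (n₁ + n₂ - 2) = [(19)(10.96²) + (15)(9.80²)] / 34 = 109.4974
SE = √(s_p²(1/n₁ + 1/n₂)) = √(109.4974 × (1/20 + 1/16)) = 3.5098
t = (x̄₁ - x̄₂) / SE = (79.11 - 82.85) / 3.5098 = -3.74 / 3.5098 = -1.066
p-value = 0.2941

Since p-value > α = 0.05, we fail to reject H₀.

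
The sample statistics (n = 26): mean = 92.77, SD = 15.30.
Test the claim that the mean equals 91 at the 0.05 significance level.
One-sample t-test:
H₀: μ = 91
H₁: μ ≠ 91
df = n - 1 = 25
t = (x̄ - μ₀) / (s/√n) = (92.77 - 91) / (15.30/√26) = 0.590
p-value = 0.5606

Since p-value > α = 0.05, we fail to reject H₀.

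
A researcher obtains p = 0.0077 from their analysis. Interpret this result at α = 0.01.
Since p = 0.0077 < α = 0.01, reject H₀.
There is sufficient evidence to reject the null hypothesis; the result is statistically significant at the 0.01 level.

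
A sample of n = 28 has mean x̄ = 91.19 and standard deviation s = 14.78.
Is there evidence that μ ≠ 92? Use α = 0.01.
One-sample t-test:
H₀: μ = 92
H₁: μ ≠ 92
df = n - 1 = 27
t = (x̄ - μ₀) / (s/√n) = (91.19 - 92) / (14.78/√28) = -0.290
p-value = 0.7740

Since p-value > α = 0.01, we fail to reject H₀.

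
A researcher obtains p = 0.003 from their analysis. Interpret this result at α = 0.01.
Since p = 0.003 < α = 0.01, reject H₀.
There is sufficient evidence to reject the null hypothesis; the result is statistically significant at the 0.01 level.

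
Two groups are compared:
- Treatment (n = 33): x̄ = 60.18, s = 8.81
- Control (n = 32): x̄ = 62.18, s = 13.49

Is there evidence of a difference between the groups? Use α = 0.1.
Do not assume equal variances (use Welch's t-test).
Welch's two-sample t-test:
H₀: μ₁ = μ₂
H₁: μ₁ ≠ μ₂
s₁²/n₁ = 8.81²/33 = 2.3520,  s₂²/n₂ = 13.49²/32 = 5.6869
SE = √(s₁²/n₁ + s₂²/n₂) = √(2.3520 + 5.6869) = 2.8353
df (Welch-Satterthwaite) = (s₁²/n₁ + s₂²/n₂)² / [(s₁²/n₁)²/(n₁-1) + (s₂²/n₂)²/(n₂-1)] ≈ 53.14
t = (x̄₁ - x̄₂) / SE = (60.18 - 62.18) / 2.8353 = -2.00 / 2.8353 = -0.705
p-value = 0.4836

Since p-value > α = 0.1, we fail to reject H₀.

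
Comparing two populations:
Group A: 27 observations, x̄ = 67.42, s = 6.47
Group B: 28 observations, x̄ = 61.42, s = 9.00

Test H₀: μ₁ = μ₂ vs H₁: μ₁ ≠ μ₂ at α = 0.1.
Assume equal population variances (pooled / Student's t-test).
Student's two-sample t-test (equal variances):
H₀: μ₁ = μ₂
H₁: μ₁ ≠ μ₂
df = n₁ + n₂ - 2 = 53
Pooled variance s_p² = [(n₁-1)s₁² + (n₂-1)s₂²] / (n₁ + n₂ - 2) = [(26)(6.47²) + (27)(9.00²)] / 53 = 61.7997
SE = √(s_p²(1/n₁ + 1/n₂)) = √(61.7997 × (1/27 + 1/28)) = 2.1204
t = (x̄₁ - x̄₂) / SE = (67.42 - 61.42) / 2.1204 = 6.00 / 2.1204 = 2.830
p-value = 0.0066

Since p-value < α = 0.1, we reject H₀.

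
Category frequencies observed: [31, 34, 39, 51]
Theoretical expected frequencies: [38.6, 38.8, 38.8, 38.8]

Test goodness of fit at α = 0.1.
Chi-square goodness of fit test:
H₀: observed counts match expected distribution
H₁: observed counts differ from expected distribution
df = k - 1 = 3
χ² = Σ(O - E)²/E
   = (31 - 38.6)²/38.6 + (34 - 38.8)²/38.8 + (39 - 38.8)²/38.8 + (51 - 38.8)²/38.8
   = 1.496 + 0.594 + 0.001 + 3.836
   = 5.93
p-value = 0.1152

Since p-value > α = 0.1, we fail to reject H₀.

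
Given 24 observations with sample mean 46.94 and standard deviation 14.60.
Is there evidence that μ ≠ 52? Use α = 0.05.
One-sample t-test:
H₀: μ = 52
H₁: μ ≠ 52
df = n - 1 = 23
t = (x̄ - μ₀) / (s/√n) = (46.94 - 52) / (14.60/√24) = -1.698
p-value = 0.1030

Since p-value > α = 0.05, we fail to reject H₀.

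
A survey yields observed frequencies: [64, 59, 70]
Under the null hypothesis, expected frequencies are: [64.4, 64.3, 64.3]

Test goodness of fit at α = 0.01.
Chi-square goodness of fit test:
H₀: observed counts match expected distribution
H₁: observed counts differ from expected distribution
df = k - 1 = 2
χ² = Σ(O - E)²/E
   = (64 - 64.4)²/64.4 + (59 - 64.3)²/64.3 + (70 - 64.3)²/64.3
   = 0.002 + 0.437 + 0.505
   = 0.94
p-value = 0.6236

Since p-value > α = 0.01, we fail to reject H₀.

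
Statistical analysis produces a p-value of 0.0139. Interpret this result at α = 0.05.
Since p = 0.0139 < α = 0.05, reject H₀.
There is sufficient evidence to reject the null hypothesis; the result is statistically significant at the 0.05 level.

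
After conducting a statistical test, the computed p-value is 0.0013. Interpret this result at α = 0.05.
Since p = 0.0013 < α = 0.05, reject H₀.
There is sufficient evidence to reject the null hypothesis; the result is statistically significant at the 0.05 level.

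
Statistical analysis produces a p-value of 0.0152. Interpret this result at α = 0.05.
Since p = 0.0152 < α = 0.05, reject H₀.
There is sufficient evidence to reject the null hypothesis; the result is statistically significant at the 0.05 level.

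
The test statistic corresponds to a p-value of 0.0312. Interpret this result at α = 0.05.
Since p = 0.0312 < α = 0.05, reject H₀.
There is sufficient evidence to reject the null hypothesis; the result is statistically significant at the 0.05 level.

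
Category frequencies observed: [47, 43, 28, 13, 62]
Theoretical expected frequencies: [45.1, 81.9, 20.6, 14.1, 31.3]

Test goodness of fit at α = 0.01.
Chi-square goodness of fit test:
H₀: observed counts match expected distribution
H₁: observed counts differ from expected distribution
df = k - 1 = 4
χ² = Σ(O - E)²/E
   = (47 - 45.1)²/45.1 + (43 - 81.9)²/81.9 + (28 - 20.6)²/20.6 + (13 - 14.1)²/14.1 + (62 - 31.3)²/31.3
   = 0.080 + 18.476 + 2.658 + 0.086 + 30.112
   = 51.41
p-value < 0.0001

Since p-value < α = 0.01, we reject H₀.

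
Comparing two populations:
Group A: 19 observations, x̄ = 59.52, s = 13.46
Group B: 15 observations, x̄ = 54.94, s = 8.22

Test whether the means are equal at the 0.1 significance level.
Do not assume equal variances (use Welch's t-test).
Welch's two-sample t-test:
H₀: μ₁ = μ₂
H₁: μ₁ ≠ μ₂
s₁²/n₁ = 13.46²/19 = 9.5353,  s₂²/n₂ = 8.22²/15 = 4.5046
SE = √(s₁²/n₁ + s₂²/n₂) = √(9.5353 + 4.5046) = 3.7470
df (Welch-Satterthwaite) = (s₁²/n₁ + s₂²/n₂)² / [(s₁²/n₁)²/(n₁-1) + (s₂²/n₂)²/(n₂-1)] ≈ 30.32
t = (x̄₁ - x̄₂) / SE = (59.52 - 54.94) / 3.7470 = 4.58 / 3.7470 = 1.222
p-value = 0.2310

Since p-value > α = 0.1, we fail to reject H₀.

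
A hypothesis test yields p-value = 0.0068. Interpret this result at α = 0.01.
Since p = 0.0068 < α = 0.01, reject H₀.
There is sufficient evidence to reject the null hypothesis; the result is statistically significant at the 0.01 level.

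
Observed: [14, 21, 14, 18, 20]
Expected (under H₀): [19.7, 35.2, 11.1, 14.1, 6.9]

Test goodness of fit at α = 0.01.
Chi-square goodness of fit test:
H₀: observed counts match expected distribution
H₁: observed counts differ from expected distribution
df = k - 1 = 4
χ² = Σ(O - E)²/E
   = (14 - 19.7)²/19.7 + (21 - 35.2)²/35.2 + (14 - 11.1)²/11.1 + (18 - 14.1)²/14.1 + (20 - 6.9)²/6.9
   = 1.649 + 5.728 + 0.758 + 1.079 + 24.871
   = 34.09
p-value < 0.0001

Since p-value < α = 0.01, we reject H₀.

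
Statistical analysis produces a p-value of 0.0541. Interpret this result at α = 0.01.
Since p = 0.0541 > α = 0.01, fail to reject H₀.
There is insufficient evidence to reject the null hypothesis; the result is not statistically significant at the 0.01 level.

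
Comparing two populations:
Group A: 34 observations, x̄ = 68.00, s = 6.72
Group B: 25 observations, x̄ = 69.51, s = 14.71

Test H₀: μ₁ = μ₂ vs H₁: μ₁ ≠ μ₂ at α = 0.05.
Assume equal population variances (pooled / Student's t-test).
Student's two-sample t-test (equal variances):
H₀: μ₁ = μ₂
H₁: μ₁ ≠ μ₂
df = n₁ + n₂ - 2 = 57
Pooled variance s_p² = [(n₁-1)s₁² + (n₂-1)s₂²] / (n₁ + n₂ - 2) = [(33)(6.72²) + (24)(14.71²)] / 57 = 117.2534
SE = √(s_p²(1/n₁ + 1/n₂)) = √(117.2534 × (1/34 + 1/25)) = 2.8529
t = (x̄₁ - x̄₂) / SE = (68.00 - 69.51) / 2.8529 = -1.51 / 2.8529 = -0.529
p-value = 0.5987

Since p-value > α = 0.05, we fail to reject H₀.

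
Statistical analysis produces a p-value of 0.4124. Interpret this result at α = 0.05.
Since p = 0.4124 > α = 0.05, fail to reject H₀.
There is insufficient evidence to reject the null hypothesis; the result is not statistically significant at the 0.05 level.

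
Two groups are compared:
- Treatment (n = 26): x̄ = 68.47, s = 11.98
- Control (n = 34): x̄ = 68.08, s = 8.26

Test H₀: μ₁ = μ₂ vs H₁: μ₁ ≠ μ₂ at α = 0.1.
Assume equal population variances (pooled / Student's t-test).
Student's two-sample t-test (equal variances):
H₀: μ₁ = μ₂
H₁: μ₁ ≠ μ₂
df = n₁ + n₂ - 2 = 58
Pooled variance s_p² = [(n₁-1)s₁² + (n₂-1)s₂²] / (n₁ + n₂ - 2) = [(25)(11.98²) + (33)(8.26²)] / 58 = 100.6814
SE = √(s_p²(1/n₁ + 1/n₂)) = √(100.6814 × (1/26 + 1/34)) = 2.6141
t = (x̄₁ - x̄₂) / SE = (68.47 - 68.08) / 2.6141 = 0.39 / 2.6141 = 0.149
p-value = 0.8819

Since p-value > α = 0.1, we fail to reject H₀.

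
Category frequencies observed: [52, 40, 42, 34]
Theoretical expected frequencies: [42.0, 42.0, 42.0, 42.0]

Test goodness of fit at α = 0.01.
Chi-square goodness of fit test:
H₀: observed counts match expected distribution
H₁: observed counts differ from expected distribution
df = k - 1 = 3
χ² = Σ(O - E)²/E
   = (52 - 42.0)²/42.0 + (40 - 42.0)²/42.0 + (42 - 42.0)²/42.0 + (34 - 42.0)²/42.0
   = 2.381 + 0.095 + 0.000 + 1.524
   = 4.00
p-value = 0.2615

Since p-value > α = 0.01, we fail to reject H₀.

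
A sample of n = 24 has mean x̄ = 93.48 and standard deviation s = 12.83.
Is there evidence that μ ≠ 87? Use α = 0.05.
One-sample t-test:
H₀: μ = 87
H₁: μ ≠ 87
df = n - 1 = 23
t = (x̄ - μ₀) / (s/√n) = (93.48 - 87) / (12.83/√24) = 2.474
p-value = 0.0212

Since p-value < α = 0.05, we reject H₀.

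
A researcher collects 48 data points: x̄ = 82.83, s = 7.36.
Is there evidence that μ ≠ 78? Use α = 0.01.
One-sample t-test:
H₀: μ = 78
H₁: μ ≠ 78
df = n - 1 = 47
t = (x̄ - μ₀) / (s/√n) = (82.83 - 78) / (7.36/√48) = 4.547
p-value < 0.0001

Since p-value < α = 0.01, we reject H₀.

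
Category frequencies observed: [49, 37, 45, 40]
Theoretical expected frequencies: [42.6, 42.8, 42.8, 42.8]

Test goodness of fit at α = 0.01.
Chi-square goodness of fit test:
H₀: observed counts match expected distribution
H₁: observed counts differ from expected distribution
df = k - 1 = 3
χ² = Σ(O - E)²/E
   = (49 - 42.6)²/42.6 + (37 - 42.8)²/42.8 + (45 - 42.8)²/42.8 + (40 - 42.8)²/42.8
   = 0.962 + 0.786 + 0.113 + 0.183
   = 2.04
p-value = 0.5634

Since p-value > α = 0.01, we fail to reject H₀.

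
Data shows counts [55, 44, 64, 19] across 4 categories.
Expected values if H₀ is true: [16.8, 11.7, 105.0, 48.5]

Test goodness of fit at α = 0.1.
Chi-square goodness of fit test:
H₀: observed counts match expected distribution
H₁: observed counts differ from expected distribution
df = k - 1 = 3
χ² = Σ(O - E)²/E
   = (55 - 16.8)²/16.8 + (44 - 11.7)²/11.7 + (64 - 105.0)²/105.0 + (19 - 48.5)²/48.5
   = 86.860 + 89.170 + 16.010 + 17.943
   = 209.98
p-value < 0.0001

Since p-value < α = 0.1, we reject H₀.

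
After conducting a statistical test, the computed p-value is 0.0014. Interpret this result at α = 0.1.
Since p = 0.0014 < α = 0.1, reject H₀.
There is sufficient evidence to reject the null hypothesis; the result is statistically significant at the 0.1 level.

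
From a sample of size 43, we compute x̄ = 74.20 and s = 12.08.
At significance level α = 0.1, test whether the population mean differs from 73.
One-sample t-test:
H₀: μ = 73
H₁: μ ≠ 73
df = n - 1 = 42
t = (x̄ - μ₀) / (s/√n) = (74.20 - 73) / (12.08/√43) = 0.651
p-value = 0.5183

Since p-value > α = 0.1, we fail to reject H₀.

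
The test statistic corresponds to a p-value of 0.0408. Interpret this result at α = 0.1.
Since p = 0.0408 < α = 0.1, reject H₀.
There is sufficient evidence to reject the null hypothesis; the result is statistically significant at the 0.1 level.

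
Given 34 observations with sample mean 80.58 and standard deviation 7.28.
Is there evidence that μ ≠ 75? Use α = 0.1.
One-sample t-test:
H₀: μ = 75
H₁: μ ≠ 75
df = n - 1 = 33
t = (x̄ - μ₀) / (s/√n) = (80.58 - 75) / (7.28/√34) = 4.469
p-value = 0.0001

Since p-value < α = 0.1, we reject H₀.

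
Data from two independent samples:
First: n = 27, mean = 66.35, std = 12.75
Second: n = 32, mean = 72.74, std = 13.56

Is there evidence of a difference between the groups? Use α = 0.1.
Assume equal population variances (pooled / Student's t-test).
Student's two-sample t-test (equal variances):
H₀: μ₁ = μ₂
H₁: μ₁ ≠ μ₂
df = n₁ + n₂ - 2 = 57
Pooled variance s_p² = [(n₁-1)s₁² + (n₂-1)s₂²] / (n₁ + n₂ - 2) = [(26)(12.75²) + (31)(13.56²)] / 57 = 174.1527
SE = √(s_p²(1/n₁ + 1/n₂)) = √(174.1527 × (1/27 + 1/32)) = 3.4485
t = (x̄₁ - x̄₂) / SE = (66.35 - 72.74) / 3.4485 = -6.39 / 3.4485 = -1.853
p-value = 0.0691

Since p-value < α = 0.1, we reject H₀.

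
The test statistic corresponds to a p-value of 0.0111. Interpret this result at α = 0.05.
Since p = 0.0111 < α = 0.05, reject H₀.
There is sufficient evidence to reject the null hypothesis; the result is statistically significant at the 0.05 level.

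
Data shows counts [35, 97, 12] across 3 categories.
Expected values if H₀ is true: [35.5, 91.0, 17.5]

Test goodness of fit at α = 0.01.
Chi-square goodness of fit test:
H₀: observed counts match expected distribution
H₁: observed counts differ from expected distribution
df = k - 1 = 2
χ² = Σ(O - E)²/E
   = (35 - 35.5)²/35.5 + (97 - 91.0)²/91.0 + (12 - 17.5)²/17.5
   = 0.007 + 0.396 + 1.729
   = 2.13
p-value = 0.3445

Since p-value > α = 0.01, we fail to reject H₀.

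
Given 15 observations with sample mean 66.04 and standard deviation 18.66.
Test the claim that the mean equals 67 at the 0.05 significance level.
One-sample t-test:
H₀: μ = 67
H₁: μ ≠ 67
df = n - 1 = 14
t = (x̄ - μ₀) / (s/√n) = (66.04 - 67) / (18.66/√15) = -0.199
p-value = 0.8449

Since p-value > α = 0.05, we fail to reject H₀.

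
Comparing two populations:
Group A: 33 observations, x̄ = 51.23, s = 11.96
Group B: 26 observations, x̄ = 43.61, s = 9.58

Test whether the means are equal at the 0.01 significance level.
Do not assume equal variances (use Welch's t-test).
Welch's two-sample t-test:
H₀: μ₁ = μ₂
H₁: μ₁ ≠ μ₂
s₁²/n₁ = 11.96²/33 = 4.3346,  s₂²/n₂ = 9.58²/26 = 3.5299
SE = √(s₁²/n₁ + s₂²/n₂) = √(4.3346 + 3.5299) = 2.8044
df (Welch-Satterthwaite) = (s₁²/n₁ + s₂²/n₂)² / [(s₁²/n₁)²/(n₁-1) + (s₂²/n₂)²/(n₂-1)] ≈ 56.98
t = (x̄₁ - x̄₂) / SE = (51.23 - 43.61) / 2.8044 = 7.62 / 2.8044 = 2.717
p-value = 0.0087

Since p-value < α = 0.01, we reject H₀.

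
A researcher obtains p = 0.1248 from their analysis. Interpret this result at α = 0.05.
Since p = 0.1248 > α = 0.05, fail to reject H₀.
There is insufficient evidence to reject the null hypothesis; the result is not statistically significant at the 0.05 level.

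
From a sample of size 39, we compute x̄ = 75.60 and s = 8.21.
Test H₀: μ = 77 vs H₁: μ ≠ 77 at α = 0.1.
One-sample t-test:
H₀: μ = 77
H₁: μ ≠ 77
df = n - 1 = 38
t = (x̄ - μ₀) / (s/√n) = (75.60 - 77) / (8.21/√39) = -1.065
p-value = 0.2936

Since p-value > α = 0.1, we fail to reject H₀.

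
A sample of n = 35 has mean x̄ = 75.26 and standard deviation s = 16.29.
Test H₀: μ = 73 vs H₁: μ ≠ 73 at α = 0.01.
One-sample t-test:
H₀: μ = 73
H₁: μ ≠ 73
df = n - 1 = 34
t = (x̄ - μ₀) / (s/√n) = (75.26 - 73) / (16.29/√35) = 0.821
p-value = 0.4175

Since p-value > α = 0.01, we fail to reject H₀.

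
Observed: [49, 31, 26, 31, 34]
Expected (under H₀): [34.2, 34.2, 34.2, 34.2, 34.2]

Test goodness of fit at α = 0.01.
Chi-square goodness of fit test:
H₀: observed counts match expected distribution
H₁: observed counts differ from expected distribution
df = k - 1 = 4
χ² = Σ(O - E)²/E
   = (49 - 34.2)²/34.2 + (31 - 34.2)²/34.2 + (26 - 34.2)²/34.2 + (31 - 34.2)²/34.2 + (34 - 34.2)²/34.2
   = 6.405 + 0.299 + 1.966 + 0.299 + 0.001
   = 8.97
p-value = 0.0618

Since p-value > α = 0.01, we fail to reject H₀.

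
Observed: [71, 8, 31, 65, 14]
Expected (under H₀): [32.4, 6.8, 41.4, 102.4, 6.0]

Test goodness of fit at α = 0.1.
Chi-square goodness of fit test:
H₀: observed counts match expected distribution
H₁: observed counts differ from expected distribution
df = k - 1 = 4
χ² = Σ(O - E)²/E
   = (71 - 32.4)²/32.4 + (8 - 6.8)²/6.8 + (31 - 41.4)²/41.4 + (65 - 102.4)²/102.4 + (14 - 6.0)²/6.0
   = 45.986 + 0.212 + 2.613 + 13.660 + 10.667
   = 73.14
p-value < 0.0001

Since p-value < α = 0.1, we reject H₀.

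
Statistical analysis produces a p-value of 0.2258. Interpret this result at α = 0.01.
Since p = 0.2258 > α = 0.01, fail to reject H₀.
There is insufficient evidence to reject the null hypothesis; the result is not statistically significant at the 0.01 level.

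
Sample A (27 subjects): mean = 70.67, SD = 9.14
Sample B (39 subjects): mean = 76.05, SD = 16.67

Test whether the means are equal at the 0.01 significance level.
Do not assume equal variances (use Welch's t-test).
Welch's two-sample t-test:
H₀: μ₁ = μ₂
H₁: μ₁ ≠ μ₂
s₁²/n₁ = 9.14²/27 = 3.0941,  s₂²/n₂ = 16.67²/39 = 7.1254
SE = √(s₁²/n₁ + s₂²/n₂) = √(3.0941 + 7.1254) = 3.1968
df (Welch-Satterthwaite) = (s₁²/n₁ + s₂²/n₂)² / [(s₁²/n₁)²/(n₁-1) + (s₂²/n₂)²/(n₂-1)] ≈ 61.28
t = (x̄₁ - x̄₂) / SE = (70.67 - 76.05) / 3.1968 = -5.38 / 3.1968 = -1.683
p-value = 0.0975

Since p-value > α = 0.01, we fail to reject H₀.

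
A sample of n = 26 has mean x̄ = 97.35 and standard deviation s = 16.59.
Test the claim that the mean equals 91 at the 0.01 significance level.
One-sample t-test:
H₀: μ = 91
H₁: μ ≠ 91
df = n - 1 = 25
t = (x̄ - μ₀) / (s/√n) = (97.35 - 91) / (16.59/√26) = 1.952
p-value = 0.0623

Since p-value > α = 0.01, we fail to reject H₀.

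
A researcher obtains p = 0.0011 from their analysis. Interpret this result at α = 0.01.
Since p = 0.0011 < α = 0.01, reject H₀.
There is sufficient evidence to reject the null hypothesis; the result is statistically significant at the 0.01 level.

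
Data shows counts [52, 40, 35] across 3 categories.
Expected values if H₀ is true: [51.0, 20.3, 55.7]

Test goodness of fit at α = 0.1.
Chi-square goodness of fit test:
H₀: observed counts match expected distribution
H₁: observed counts differ from expected distribution
df = k - 1 = 2
χ² = Σ(O - E)²/E
   = (52 - 51.0)²/51.0 + (40 - 20.3)²/20.3 + (35 - 55.7)²/55.7
   = 0.020 + 19.118 + 7.693
   = 26.83
p-value < 0.0001

Since p-value < α = 0.1, we reject H₀.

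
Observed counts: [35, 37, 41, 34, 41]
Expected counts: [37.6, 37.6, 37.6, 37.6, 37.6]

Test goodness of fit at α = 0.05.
Chi-square goodness of fit test:
H₀: observed counts match expected distribution
H₁: observed counts differ from expected distribution
df = k - 1 = 4
χ² = Σ(O - E)²/E
   = (35 - 37.6)²/37.6 + (37 - 37.6)²/37.6 + (41 - 37.6)²/37.6 + (34 - 37.6)²/37.6 + (41 - 37.6)²/37.6
   = 0.180 + 0.010 + 0.307 + 0.345 + 0.307
   = 1.15
p-value = 0.8864

Since p-value > α = 0.05, we fail to reject H₀.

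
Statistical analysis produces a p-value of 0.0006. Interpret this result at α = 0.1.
Since p = 0.0006 < α = 0.1, reject H₀.
There is sufficient evidence to reject the null hypothesis; the result is statistically significant at the 0.1 level.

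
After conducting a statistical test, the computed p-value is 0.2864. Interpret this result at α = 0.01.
Since p = 0.2864 > α = 0.01, fail to reject H₀.
There is insufficient evidence to reject the null hypothesis; the result is not statistically significant at the 0.01 level.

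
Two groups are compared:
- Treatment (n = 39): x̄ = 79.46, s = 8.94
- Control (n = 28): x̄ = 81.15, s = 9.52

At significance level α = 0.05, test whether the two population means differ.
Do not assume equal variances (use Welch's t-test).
Welch's two-sample t-test:
H₀: μ₁ = μ₂
H₁: μ₁ ≠ μ₂
s₁²/n₁ = 8.94²/39 = 2.0493,  s₂²/n₂ = 9.52²/28 = 3.2368
SE = √(s₁²/n₁ + s₂²/n₂) = √(2.0493 + 3.2368) = 2.2992
df (Welch-Satterthwaite) = (s₁²/n₁ + s₂²/n₂)² / [(s₁²/n₁)²/(n₁-1) + (s₂²/n₂)²/(n₂-1)] ≈ 56.05
t = (x̄₁ - x̄₂) / SE = (79.46 - 81.15) / 2.2992 = -1.69 / 2.2992 = -0.735
p-value = 0.4654

Since p-value > α = 0.05, we fail to reject H₀.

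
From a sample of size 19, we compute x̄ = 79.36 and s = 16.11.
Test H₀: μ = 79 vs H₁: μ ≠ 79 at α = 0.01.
One-sample t-test:
H₀: μ = 79
H₁: μ ≠ 79
df = n - 1 = 18
t = (x̄ - μ₀) / (s/√n) = (79.36 - 79) / (16.11/√19) = 0.097
p-value = 0.9235

Since p-value > α = 0.01, we fail to reject H₀.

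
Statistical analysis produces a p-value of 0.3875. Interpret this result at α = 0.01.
Since p = 0.3875 > α = 0.01, fail to reject H₀.
There is insufficient evidence to reject the null hypothesis; the result is not statistically significant at the 0.01 level.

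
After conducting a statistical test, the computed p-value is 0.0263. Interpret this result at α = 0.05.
Since p = 0.0263 < α = 0.05, reject H₀.
There is sufficient evidence to reject the null hypothesis; the result is statistically significant at the 0.05 level.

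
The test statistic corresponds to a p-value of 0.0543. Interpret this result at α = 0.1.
Since p = 0.0543 < α = 0.1, reject H₀.
There is sufficient evidence to reject the null hypothesis; the result is statistically significant at the 0.1 level.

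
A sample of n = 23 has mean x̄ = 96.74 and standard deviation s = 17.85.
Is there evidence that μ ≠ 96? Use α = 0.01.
One-sample t-test:
H₀: μ = 96
H₁: μ ≠ 96
df = n - 1 = 22
t = (x̄ - μ₀) / (s/√n) = (96.74 - 96) / (17.85/√23) = 0.199
p-value = 0.8442

Since p-value > α = 0.01, we fail to reject H₀.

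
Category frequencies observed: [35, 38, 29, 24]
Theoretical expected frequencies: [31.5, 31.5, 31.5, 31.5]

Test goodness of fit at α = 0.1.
Chi-square goodness of fit test:
H₀: observed counts match expected distribution
H₁: observed counts differ from expected distribution
df = k - 1 = 3
χ² = Σ(O - E)²/E
   = (35 - 31.5)²/31.5 + (38 - 31.5)²/31.5 + (29 - 31.5)²/31.5 + (24 - 31.5)²/31.5
   = 0.389 + 1.341 + 0.198 + 1.786
   = 3.71
p-value = 0.2940

Since p-value > α = 0.1, we fail to reject H₀.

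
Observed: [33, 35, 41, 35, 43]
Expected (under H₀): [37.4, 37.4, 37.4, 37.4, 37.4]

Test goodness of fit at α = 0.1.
Chi-square goodness of fit test:
H₀: observed counts match expected distribution
H₁: observed counts differ from expected distribution
df = k - 1 = 4
χ² = Σ(O - E)²/E
   = (33 - 37.4)²/37.4 + (35 - 37.4)²/37.4 + (41 - 37.4)²/37.4 + (35 - 37.4)²/37.4 + (43 - 37.4)²/37.4
   = 0.518 + 0.154 + 0.347 + 0.154 + 0.839
   = 2.01
p-value = 0.7338

Since p-value > α = 0.1, we fail to reject H₀.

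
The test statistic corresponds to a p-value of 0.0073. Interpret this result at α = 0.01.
Since p = 0.0073 < α = 0.01, reject H₀.
There is sufficient evidence to reject the null hypothesis; the result is statistically significant at the 0.01 level.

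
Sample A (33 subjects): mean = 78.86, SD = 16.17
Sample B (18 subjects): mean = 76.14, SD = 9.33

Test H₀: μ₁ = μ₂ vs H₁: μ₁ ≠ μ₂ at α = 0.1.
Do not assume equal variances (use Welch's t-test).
Welch's two-sample t-test:
H₀: μ₁ = μ₂
H₁: μ₁ ≠ μ₂
s₁²/n₁ = 16.17²/33 = 7.9233,  s₂²/n₂ = 9.33²/18 = 4.8361
SE = √(s₁²/n₁ + s₂²/n₂) = √(7.9233 + 4.8361) = 3.5720
df (Welch-Satterthwaite) = (s₁²/n₁ + s₂²/n₂)² / [(s₁²/n₁)²/(n₁-1) + (s₂²/n₂)²/(n₂-1)] ≈ 48.78
t = (x̄₁ - x̄₂) / SE = (78.86 - 76.14) / 3.5720 = 2.72 / 3.5720 = 0.761
p-value = 0.4500

Since p-value > α = 0.1, we fail to reject H₀.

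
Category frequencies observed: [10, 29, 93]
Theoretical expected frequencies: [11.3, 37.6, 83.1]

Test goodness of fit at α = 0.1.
Chi-square goodness of fit test:
H₀: observed counts match expected distribution
H₁: observed counts differ from expected distribution
df = k - 1 = 2
χ² = Σ(O - E)²/E
   = (10 - 11.3)²/11.3 + (29 - 37.6)²/37.6 + (93 - 83.1)²/83.1
   = 0.150 + 1.967 + 1.179
   = 3.30
p-value = 0.1924

Since p-value > α = 0.1, we fail to reject H₀.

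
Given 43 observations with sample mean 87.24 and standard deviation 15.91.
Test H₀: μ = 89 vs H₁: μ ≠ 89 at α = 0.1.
One-sample t-test:
H₀: μ = 89
H₁: μ ≠ 89
df = n - 1 = 42
t = (x̄ - μ₀) / (s/√n) = (87.24 - 89) / (15.91/√43) = -0.725
p-value = 0.4722

Since p-value > α = 0.1, we fail to reject H₀.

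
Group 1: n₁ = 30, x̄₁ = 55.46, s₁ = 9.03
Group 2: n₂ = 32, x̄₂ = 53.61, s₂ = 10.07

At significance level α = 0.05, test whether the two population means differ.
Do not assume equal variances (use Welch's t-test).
Welch's two-sample t-test:
H₀: μ₁ = μ₂
H₁: μ₁ ≠ μ₂
s₁²/n₁ = 9.03²/30 = 2.7180,  s₂²/n₂ = 10.07²/32 = 3.1689
SE = √(s₁²/n₁ + s₂²/n₂) = √(2.7180 + 3.1689) = 2.4263
df (Welch-Satterthwaite) = (s₁²/n₁ + s₂²/n₂)² / [(s₁²/n₁)²/(n₁-1) + (s₂²/n₂)²/(n₂-1)] ≈ 59.89
t = (x̄₁ - x̄₂) / SE = (55.46 - 53.61) / 2.4263 = 1.85 / 2.4263 = 0.762
p-value = 0.4488

Since p-value > α = 0.05, we fail to reject H₀.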